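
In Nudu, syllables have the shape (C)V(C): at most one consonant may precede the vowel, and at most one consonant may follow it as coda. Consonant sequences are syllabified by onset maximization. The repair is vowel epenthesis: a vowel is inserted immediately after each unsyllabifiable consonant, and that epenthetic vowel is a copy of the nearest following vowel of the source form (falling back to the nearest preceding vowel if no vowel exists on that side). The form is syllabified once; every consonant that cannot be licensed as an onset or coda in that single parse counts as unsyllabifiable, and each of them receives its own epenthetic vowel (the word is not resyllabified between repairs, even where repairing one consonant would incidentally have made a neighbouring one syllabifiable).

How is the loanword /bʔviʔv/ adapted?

Under (C)V(C), the unsyllabifiable consonants are /b/, /ʔ/, /v/ (at most one coda consonant is licensed; onsets are limited to one consonant).
Inserting the epenthetic vowel yields /b/ → /bi/, /ʔ/ → /ʔi/, /v/ → /vi/.

biʔiviʔvi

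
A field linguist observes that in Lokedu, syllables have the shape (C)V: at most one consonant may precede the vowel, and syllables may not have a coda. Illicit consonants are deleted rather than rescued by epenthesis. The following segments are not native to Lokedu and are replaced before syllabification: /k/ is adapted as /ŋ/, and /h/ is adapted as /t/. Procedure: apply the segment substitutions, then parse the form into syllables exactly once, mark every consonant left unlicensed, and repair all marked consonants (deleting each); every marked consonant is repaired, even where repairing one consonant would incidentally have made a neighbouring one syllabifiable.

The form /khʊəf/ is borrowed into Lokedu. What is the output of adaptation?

Substitution: /k/ → /ŋ/, /h/ → /t/, giving /ŋtʊəf/.
The consonants /ŋ/, /f/ cannot be parsed into a legal (C)V syllable (no codas are permitted; onsets are limited to one consonant).
Deletion applies to /ŋ/, /f/.

tʊə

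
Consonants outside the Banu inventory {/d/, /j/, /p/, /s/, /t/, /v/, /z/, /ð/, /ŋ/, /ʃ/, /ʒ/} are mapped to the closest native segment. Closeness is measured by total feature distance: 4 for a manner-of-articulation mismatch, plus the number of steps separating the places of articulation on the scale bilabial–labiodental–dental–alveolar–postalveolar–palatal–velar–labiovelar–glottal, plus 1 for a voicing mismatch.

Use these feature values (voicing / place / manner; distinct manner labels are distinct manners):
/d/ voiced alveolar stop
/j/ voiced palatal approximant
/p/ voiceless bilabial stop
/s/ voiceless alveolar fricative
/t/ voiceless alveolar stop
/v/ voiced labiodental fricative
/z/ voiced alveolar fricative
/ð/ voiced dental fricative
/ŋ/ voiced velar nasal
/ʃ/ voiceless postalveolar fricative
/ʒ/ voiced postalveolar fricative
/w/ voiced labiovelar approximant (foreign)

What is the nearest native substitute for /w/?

j

/j/ is closest: same manner (approximant), place distance 2 (labiovelar→palatal), same voicing; total 2. Next closest is /ŋ/ at distance 5.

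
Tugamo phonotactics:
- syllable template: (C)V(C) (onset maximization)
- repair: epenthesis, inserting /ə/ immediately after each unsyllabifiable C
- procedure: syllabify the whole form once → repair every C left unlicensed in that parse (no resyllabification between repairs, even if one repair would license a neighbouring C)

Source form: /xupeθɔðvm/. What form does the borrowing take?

The consonants /v/, /m/ cannot be parsed into a legal (C)V(C) syllable (at most one coda consonant is licensed; onsets are limited to one consonant).
Inserting the epenthetic vowel yields /v/ → /və/, /m/ → /mə/.

xupeθɔðvəmə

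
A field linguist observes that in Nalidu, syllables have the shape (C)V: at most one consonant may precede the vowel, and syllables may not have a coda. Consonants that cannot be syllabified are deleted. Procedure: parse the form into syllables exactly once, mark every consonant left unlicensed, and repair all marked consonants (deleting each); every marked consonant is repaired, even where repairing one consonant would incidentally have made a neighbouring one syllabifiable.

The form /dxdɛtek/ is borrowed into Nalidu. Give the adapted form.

dɛte

The consonants /d/, /x/, /k/ cannot be parsed into a legal (C)V syllable (no codas are permitted; onsets are limited to one consonant).
Deleting the stranded consonants removes /d/, /x/, /k/.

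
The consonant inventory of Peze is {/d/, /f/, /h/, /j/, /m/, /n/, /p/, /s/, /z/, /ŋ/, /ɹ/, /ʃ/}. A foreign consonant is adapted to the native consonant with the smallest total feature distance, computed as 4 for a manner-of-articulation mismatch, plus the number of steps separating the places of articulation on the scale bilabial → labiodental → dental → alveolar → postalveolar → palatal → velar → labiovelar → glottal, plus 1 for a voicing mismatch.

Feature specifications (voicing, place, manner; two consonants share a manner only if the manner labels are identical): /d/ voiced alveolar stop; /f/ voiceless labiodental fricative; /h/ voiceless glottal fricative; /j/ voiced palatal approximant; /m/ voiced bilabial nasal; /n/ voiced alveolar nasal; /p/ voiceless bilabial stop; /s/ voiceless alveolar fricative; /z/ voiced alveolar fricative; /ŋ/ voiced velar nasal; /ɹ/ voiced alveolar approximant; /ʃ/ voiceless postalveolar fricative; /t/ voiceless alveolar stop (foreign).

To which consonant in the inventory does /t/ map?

/d/ is closest: same manner (stop), place distance 0 (alveolar→alveolar), voicing differs (+1); total 1. Next closest is /p/ at distance 3.

d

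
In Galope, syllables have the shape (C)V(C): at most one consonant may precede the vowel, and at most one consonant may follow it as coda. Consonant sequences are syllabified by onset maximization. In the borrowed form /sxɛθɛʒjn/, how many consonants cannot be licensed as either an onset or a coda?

Under (C)V(C), the unsyllabifiable consonants are /s/, /j/, /n/ (at most one coda consonant is licensed; onsets are limited to one consonant).

3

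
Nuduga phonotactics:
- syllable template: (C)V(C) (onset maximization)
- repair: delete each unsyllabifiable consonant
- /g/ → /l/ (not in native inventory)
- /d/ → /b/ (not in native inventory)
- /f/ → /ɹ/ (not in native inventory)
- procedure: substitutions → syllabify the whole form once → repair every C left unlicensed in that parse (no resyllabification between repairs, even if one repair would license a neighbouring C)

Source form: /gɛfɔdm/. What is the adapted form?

lɛɹɔb

Substitution: /g/ → /l/, /f/ → /ɹ/, /d/ → /b/, giving /lɛɹɔbm/.
Syllabifying with onset maximization leaves /m/ stranded (at most one coda consonant is licensed; onsets are limited to one consonant).
Deletion applies to /m/.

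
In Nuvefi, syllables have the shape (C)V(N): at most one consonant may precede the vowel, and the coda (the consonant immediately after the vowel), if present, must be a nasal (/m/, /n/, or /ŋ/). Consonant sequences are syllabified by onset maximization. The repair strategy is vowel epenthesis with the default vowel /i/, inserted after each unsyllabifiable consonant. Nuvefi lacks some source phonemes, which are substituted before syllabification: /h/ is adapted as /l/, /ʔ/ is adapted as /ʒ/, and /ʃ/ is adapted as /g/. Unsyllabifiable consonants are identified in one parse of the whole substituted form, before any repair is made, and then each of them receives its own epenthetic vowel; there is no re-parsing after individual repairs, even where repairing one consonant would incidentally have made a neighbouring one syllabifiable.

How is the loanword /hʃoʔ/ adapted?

Substitution: /h/ → /l/, /ʃ/ → /g/, /ʔ/ → /ʒ/, giving /lgoʒ/.
Under (C)V(N), the unsyllabifiable consonants are /l/, /ʒ/ (only a nasal (/m/, /n/, or /ŋ/) is licensed in coda position; onsets are limited to one consonant).
Epenthesis after each stranded consonant: /l/ → /li/, /ʒ/ → /ʒi/.

ligoʒi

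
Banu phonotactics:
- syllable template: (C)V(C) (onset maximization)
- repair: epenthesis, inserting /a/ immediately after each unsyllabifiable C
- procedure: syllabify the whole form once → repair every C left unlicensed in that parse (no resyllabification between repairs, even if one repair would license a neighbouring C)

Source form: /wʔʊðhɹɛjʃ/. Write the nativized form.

waʔʊðhaɹɛjʃa

The consonants /w/, /h/, /ʃ/ cannot be parsed into a legal (C)V(C) syllable (at most one coda consonant is licensed; onsets are limited to one consonant).
Epenthesis after each stranded consonant: /w/ → /wa/, /h/ → /ha/, /ʃ/ → /ʃa/.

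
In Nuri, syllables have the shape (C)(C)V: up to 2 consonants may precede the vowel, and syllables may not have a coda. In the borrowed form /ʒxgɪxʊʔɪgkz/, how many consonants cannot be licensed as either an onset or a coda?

Under (C)(C)V, the unsyllabifiable consonants are /ʒ/, /g/, /k/, /z/ (no codas are permitted; onsets may contain at most 2 consonants).

4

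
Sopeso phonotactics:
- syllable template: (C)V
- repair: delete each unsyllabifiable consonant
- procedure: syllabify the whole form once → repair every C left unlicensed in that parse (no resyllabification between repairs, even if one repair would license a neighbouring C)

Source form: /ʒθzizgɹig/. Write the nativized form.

ziɹi

Syllabifying with onset maximization leaves /ʒ/, /θ/, /z/, /g/, /g/ stranded (no codas are permitted; onsets are limited to one consonant).
Deleting the stranded consonants removes /ʒ/, /θ/, /z/, /g/, /g/.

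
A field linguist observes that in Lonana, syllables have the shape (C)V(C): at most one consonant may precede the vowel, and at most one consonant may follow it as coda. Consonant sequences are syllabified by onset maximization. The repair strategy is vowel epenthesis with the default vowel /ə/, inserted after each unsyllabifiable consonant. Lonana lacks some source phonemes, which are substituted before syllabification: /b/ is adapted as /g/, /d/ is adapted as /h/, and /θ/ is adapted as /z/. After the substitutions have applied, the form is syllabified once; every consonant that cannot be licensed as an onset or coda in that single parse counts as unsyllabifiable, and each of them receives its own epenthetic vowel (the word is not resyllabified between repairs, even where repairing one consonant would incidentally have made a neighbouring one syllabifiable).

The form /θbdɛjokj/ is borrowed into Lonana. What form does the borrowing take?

zəgəhɛjokjə

Substitution: /θ/ → /z/, /b/ → /g/, /d/ → /h/, giving /zghɛjokj/.
The consonants /z/, /g/, /j/ cannot be parsed into a legal (C)V(C) syllable (at most one coda consonant is licensed; onsets are limited to one consonant).
Inserting the epenthetic vowel yields /z/ → /zə/, /g/ → /gə/, /j/ → /jə/.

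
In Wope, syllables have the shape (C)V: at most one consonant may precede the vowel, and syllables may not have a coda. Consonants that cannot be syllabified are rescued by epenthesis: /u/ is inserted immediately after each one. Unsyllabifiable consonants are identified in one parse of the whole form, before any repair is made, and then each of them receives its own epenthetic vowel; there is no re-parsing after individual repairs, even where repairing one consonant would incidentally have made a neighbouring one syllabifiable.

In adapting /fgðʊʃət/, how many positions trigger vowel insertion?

3

The unsyllabifiable consonants are /f/, /g/, /t/; each receives one epenthetic vowel.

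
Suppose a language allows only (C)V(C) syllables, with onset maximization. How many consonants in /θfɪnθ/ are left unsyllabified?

2

Under (C)V(C), the unsyllabifiable consonants are /θ/, /θ/ (at most one coda consonant is licensed; onsets are limited to one consonant).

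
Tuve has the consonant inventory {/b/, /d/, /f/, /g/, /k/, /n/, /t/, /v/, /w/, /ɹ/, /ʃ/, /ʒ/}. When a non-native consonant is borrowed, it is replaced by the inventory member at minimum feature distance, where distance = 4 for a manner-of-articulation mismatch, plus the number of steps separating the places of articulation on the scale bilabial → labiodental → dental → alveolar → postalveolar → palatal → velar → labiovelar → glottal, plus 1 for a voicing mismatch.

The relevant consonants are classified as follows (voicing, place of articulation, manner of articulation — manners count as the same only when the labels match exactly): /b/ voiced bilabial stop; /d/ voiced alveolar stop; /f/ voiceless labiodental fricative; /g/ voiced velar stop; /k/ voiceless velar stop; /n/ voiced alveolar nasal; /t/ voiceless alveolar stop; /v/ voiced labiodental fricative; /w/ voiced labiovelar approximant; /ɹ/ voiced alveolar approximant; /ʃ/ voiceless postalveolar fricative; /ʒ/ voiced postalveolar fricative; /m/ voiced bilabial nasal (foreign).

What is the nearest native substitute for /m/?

n

/n/ is closest: same manner (nasal), place distance 3 (bilabial→alveolar), same voicing; total 3. Next closest is /b/ at distance 4.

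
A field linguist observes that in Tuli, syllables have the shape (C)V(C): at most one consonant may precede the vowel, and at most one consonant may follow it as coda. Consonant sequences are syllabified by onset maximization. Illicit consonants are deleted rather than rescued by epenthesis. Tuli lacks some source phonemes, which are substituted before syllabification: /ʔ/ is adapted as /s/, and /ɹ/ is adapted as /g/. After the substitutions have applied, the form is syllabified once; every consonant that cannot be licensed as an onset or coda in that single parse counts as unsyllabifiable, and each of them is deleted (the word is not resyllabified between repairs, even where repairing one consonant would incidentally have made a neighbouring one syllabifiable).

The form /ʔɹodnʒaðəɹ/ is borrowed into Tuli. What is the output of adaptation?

Substitution: /ʔ/ → /s/, /ɹ/ → /g/, giving /sgodnʒaðəg/.
Under (C)V(C), the unsyllabifiable consonants are /s/, /n/ (at most one coda consonant is licensed; onsets are limited to one consonant).
Deleting the stranded consonants removes /s/, /n/.

godʒaðəg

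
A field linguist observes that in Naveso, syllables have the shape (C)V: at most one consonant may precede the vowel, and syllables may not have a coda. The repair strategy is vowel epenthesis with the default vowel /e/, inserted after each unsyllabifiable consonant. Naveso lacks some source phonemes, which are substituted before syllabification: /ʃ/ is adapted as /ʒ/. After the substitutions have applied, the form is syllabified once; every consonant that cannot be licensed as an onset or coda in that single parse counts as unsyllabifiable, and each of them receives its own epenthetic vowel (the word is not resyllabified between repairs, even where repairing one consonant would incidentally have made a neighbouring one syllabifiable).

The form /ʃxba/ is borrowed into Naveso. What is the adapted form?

Substitution: /ʃ/ → /ʒ/, giving /ʒxba/.
Under (C)V, the unsyllabifiable consonants are /ʒ/, /x/ (no codas are permitted; onsets are limited to one consonant).
Epenthesis after each stranded consonant: /ʒ/ → /ʒe/, /x/ → /xe/.

ʒexeba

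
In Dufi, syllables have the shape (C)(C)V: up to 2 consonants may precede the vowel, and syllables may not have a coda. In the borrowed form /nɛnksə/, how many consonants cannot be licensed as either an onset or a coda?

1

The consonants /n/ cannot be parsed into a legal (C)(C)V syllable (no codas are permitted; onsets may contain at most 2 consonants).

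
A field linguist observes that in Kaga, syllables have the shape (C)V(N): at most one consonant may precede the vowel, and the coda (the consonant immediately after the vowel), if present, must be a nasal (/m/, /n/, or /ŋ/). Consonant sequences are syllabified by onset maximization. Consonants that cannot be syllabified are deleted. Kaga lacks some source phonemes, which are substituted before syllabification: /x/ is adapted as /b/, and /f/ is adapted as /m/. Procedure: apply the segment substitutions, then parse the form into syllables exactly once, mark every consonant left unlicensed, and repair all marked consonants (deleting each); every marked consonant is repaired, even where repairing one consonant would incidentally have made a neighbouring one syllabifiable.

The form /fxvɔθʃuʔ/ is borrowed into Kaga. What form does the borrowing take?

Substitution: /f/ → /m/, /x/ → /b/, giving /mbvɔθʃuʔ/.
Under (C)V(N), the unsyllabifiable consonants are /m/, /b/, /θ/, /ʔ/ (only a nasal (/m/, /n/, or /ŋ/) is licensed in coda position; onsets are limited to one consonant).
Deleting the stranded consonants removes /m/, /b/, /θ/, /ʔ/.

vɔʃu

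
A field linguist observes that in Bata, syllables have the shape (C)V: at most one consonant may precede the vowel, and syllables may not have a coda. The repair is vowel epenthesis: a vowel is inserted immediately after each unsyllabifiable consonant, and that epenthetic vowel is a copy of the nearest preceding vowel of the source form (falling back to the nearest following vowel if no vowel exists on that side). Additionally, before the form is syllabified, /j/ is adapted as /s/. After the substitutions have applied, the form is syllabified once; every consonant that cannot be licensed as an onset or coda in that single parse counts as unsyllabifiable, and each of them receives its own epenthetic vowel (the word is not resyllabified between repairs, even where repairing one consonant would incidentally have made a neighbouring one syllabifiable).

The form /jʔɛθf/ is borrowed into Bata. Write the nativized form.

Substitution: /j/ → /s/, giving /sʔɛθf/.
Under (C)V, the unsyllabifiable consonants are /s/, /θ/, /f/ (no codas are permitted; onsets are limited to one consonant).
Each unlicensed consonant becomes the onset of a new syllable: /s/ → /sɛ/, /θ/ → /θɛ/, /f/ → /fɛ/.

sɛʔɛθɛfɛ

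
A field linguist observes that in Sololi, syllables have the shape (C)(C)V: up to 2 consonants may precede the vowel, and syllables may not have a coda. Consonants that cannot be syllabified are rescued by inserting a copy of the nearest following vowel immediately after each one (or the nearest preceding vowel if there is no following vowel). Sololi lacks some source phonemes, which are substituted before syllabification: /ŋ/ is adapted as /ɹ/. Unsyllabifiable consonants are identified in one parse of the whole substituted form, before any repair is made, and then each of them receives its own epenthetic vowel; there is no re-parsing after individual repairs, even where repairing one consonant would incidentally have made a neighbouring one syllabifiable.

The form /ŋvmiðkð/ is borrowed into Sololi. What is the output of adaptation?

Substitution: /ŋ/ → /ɹ/, giving /ɹvmiðkð/.
Syllabifying with onset maximization leaves /ɹ/, /ð/, /k/, /ð/ stranded (no codas are permitted; onsets may contain at most 2 consonants).
Each unlicensed consonant becomes the onset of a new syllable: /ɹ/ → /ɹi/, /ð/ → /ði/, /k/ → /ki/, /ð/ → /ði/.

ɹivmiðikiði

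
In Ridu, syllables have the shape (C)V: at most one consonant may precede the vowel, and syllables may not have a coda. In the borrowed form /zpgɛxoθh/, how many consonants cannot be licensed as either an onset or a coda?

4

Syllabifying with onset maximization leaves /z/, /p/, /θ/, /h/ stranded (no codas are permitted; onsets are limited to one consonant).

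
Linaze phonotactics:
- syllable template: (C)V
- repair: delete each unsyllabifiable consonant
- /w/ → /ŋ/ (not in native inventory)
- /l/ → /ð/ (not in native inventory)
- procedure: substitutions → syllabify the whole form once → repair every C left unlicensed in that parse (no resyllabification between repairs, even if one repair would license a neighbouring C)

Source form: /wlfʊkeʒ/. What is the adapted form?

fʊke

Substitution: /w/ → /ŋ/, /l/ → /ð/, giving /ŋðfʊkeʒ/.
Under (C)V, the unsyllabifiable consonants are /ŋ/, /ð/, /ʒ/ (no codas are permitted; onsets are limited to one consonant).
Deletion applies to /ŋ/, /ð/, /ʒ/.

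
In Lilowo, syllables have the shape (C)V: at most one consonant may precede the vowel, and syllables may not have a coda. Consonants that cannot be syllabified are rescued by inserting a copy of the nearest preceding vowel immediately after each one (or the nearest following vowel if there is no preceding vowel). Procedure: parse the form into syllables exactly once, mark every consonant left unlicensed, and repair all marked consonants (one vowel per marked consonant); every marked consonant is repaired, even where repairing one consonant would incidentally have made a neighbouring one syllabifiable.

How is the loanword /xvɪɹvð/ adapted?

xɪvɪɹɪvɪðɪ

The consonants /x/, /ɹ/, /v/, /ð/ cannot be parsed into a legal (C)V syllable (no codas are permitted; onsets are limited to one consonant).
Epenthesis after each stranded consonant: /x/ → /xɪ/, /ɹ/ → /ɹɪ/, /v/ → /vɪ/, /ð/ → /ðɪ/.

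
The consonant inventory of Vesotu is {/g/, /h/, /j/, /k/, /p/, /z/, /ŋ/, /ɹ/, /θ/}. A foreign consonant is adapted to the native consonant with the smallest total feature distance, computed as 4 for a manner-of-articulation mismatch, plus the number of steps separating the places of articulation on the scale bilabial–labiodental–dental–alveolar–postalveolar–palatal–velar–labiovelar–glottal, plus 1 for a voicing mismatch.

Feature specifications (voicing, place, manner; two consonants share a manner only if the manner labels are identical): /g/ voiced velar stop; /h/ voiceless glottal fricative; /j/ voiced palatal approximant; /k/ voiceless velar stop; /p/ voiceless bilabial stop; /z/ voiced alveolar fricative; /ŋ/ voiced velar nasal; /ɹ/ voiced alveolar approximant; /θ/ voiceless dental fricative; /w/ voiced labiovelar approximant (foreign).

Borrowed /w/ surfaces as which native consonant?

/j/ is closest: same manner (approximant), place distance 2 (labiovelar→palatal), same voicing; total 2. Next closest is /ɹ/ at distance 4.

j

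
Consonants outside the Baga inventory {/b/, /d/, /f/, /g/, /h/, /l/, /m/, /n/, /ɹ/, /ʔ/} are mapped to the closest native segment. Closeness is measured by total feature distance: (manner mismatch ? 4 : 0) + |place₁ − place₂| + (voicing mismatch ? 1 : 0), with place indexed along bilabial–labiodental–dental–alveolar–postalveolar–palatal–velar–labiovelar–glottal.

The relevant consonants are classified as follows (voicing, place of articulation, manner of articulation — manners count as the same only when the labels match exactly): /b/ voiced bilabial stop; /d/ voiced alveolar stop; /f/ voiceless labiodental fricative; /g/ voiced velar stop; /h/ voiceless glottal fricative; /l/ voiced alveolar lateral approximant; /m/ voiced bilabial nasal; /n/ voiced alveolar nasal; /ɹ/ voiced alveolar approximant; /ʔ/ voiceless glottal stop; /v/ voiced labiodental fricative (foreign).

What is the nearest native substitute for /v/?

f

/f/ is closest: same manner (fricative), place distance 0 (labiodental→labiodental), voicing differs (+1); total 1. Next closest is /b/ at distance 5.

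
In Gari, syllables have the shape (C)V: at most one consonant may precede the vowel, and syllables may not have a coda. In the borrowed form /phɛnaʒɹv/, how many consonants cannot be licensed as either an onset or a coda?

4

The consonants /p/, /ʒ/, /ɹ/, /v/ cannot be parsed into a legal (C)V syllable (no codas are permitted; onsets are limited to one consonant).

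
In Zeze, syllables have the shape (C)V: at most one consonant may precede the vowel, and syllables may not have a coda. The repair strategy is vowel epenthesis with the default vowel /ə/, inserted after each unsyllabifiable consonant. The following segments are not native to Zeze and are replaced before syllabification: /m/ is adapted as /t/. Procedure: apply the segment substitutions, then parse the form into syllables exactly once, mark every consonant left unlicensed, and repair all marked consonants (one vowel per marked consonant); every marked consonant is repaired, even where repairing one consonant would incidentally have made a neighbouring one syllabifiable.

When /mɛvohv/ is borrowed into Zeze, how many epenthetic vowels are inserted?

2

After substitution the input is /tɛvohv/.
The unsyllabifiable consonants are /h/, /v/; each receives one epenthetic vowel.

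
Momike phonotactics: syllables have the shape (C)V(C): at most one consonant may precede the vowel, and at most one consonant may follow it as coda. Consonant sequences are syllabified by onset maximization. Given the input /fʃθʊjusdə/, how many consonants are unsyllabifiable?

Syllabifying with onset maximization leaves /f/, /ʃ/ stranded (at most one coda consonant is licensed; onsets are limited to one consonant).

2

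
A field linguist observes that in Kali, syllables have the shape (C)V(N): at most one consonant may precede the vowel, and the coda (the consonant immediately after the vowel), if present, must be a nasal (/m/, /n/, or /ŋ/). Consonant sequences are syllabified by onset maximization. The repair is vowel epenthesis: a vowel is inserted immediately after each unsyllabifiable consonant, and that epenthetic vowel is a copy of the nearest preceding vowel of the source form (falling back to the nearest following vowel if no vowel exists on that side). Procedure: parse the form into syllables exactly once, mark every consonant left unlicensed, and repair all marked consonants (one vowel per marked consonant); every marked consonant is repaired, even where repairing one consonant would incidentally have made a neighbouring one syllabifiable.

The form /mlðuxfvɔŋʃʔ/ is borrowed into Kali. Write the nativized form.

muluðuxufuvɔŋʃɔʔɔ

The consonants /m/, /l/, /x/, /f/, /ʃ/, /ʔ/ cannot be parsed into a legal (C)V(N) syllable (only a nasal (/m/, /n/, or /ŋ/) is licensed in coda position; onsets are limited to one consonant).
Each unlicensed consonant becomes the onset of a new syllable: /m/ → /mu/, /l/ → /lu/, /x/ → /xu/, /f/ → /fu/, /ʃ/ → /ʃɔ/, /ʔ/ → /ʔɔ/.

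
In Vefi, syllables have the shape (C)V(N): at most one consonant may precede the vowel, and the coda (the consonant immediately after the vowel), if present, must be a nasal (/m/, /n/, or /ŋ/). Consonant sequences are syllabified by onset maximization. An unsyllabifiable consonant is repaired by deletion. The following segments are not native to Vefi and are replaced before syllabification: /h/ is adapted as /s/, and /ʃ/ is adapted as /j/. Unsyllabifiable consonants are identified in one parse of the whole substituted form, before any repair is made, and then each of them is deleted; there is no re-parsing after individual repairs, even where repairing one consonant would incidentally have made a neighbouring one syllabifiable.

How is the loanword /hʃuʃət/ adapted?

jujə

Substitution: /h/ → /s/, /ʃ/ → /j/, giving /sjujət/.
The consonants /s/, /t/ cannot be parsed into a legal (C)V(N) syllable (only a nasal (/m/, /n/, or /ŋ/) is licensed in coda position; onsets are limited to one consonant).
Deleting the stranded consonants removes /s/, /t/.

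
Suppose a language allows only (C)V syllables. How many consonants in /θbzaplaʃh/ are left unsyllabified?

5

The consonants /θ/, /b/, /p/, /ʃ/, /h/ cannot be parsed into a legal (C)V syllable (no codas are permitted; onsets are limited to one consonant).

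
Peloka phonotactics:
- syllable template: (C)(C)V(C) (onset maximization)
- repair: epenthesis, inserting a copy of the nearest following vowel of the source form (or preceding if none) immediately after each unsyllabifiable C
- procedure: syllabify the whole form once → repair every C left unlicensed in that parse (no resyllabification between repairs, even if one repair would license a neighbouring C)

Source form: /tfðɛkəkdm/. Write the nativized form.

Syllabifying with onset maximization leaves /t/, /d/, /m/ stranded (at most one coda consonant is licensed; onsets may contain at most 2 consonants).
Epenthesis after each stranded consonant: /t/ → /tɛ/, /d/ → /də/, /m/ → /mə/.

tɛfðɛkəkdəmə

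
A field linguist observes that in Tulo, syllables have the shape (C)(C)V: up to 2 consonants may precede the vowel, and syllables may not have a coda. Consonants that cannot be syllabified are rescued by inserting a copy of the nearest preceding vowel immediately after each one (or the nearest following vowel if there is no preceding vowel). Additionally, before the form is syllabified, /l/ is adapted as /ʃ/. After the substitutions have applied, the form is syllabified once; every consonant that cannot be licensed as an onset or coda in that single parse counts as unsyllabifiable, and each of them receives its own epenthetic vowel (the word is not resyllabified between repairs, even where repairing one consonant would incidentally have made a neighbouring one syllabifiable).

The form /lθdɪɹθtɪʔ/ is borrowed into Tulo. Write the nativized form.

ʃɪθdɪɹɪθtɪʔɪ

Substitution: /l/ → /ʃ/, giving /ʃθdɪɹθtɪʔ/.
The consonants /ʃ/, /ɹ/, /ʔ/ cannot be parsed into a legal (C)(C)V syllable (no codas are permitted; onsets may contain at most 2 consonants).
Epenthesis after each stranded consonant: /ʃ/ → /ʃɪ/, /ɹ/ → /ɹɪ/, /ʔ/ → /ʔɪ/.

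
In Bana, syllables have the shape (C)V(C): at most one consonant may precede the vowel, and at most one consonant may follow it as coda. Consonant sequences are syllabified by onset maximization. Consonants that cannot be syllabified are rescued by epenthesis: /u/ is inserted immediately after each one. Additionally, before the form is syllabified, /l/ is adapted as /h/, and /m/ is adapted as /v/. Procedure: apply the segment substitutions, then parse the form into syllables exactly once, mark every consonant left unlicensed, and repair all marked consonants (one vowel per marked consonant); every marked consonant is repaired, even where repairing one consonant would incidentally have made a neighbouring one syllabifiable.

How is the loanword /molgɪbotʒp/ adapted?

vohgɪbotʒupu

Substitution: /m/ → /v/, /l/ → /h/, giving /vohgɪbotʒp/.
Syllabifying with onset maximization leaves /ʒ/, /p/ stranded (at most one coda consonant is licensed; onsets are limited to one consonant).
Inserting the epenthetic vowel yields /ʒ/ → /ʒu/, /p/ → /pu/.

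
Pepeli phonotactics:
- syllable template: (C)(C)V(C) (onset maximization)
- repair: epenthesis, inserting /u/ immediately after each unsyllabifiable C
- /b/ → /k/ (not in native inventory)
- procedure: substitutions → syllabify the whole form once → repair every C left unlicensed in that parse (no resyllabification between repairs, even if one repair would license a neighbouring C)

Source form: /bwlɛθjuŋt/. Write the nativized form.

kuwlɛθjuŋtu

Substitution: /b/ → /k/, giving /kwlɛθjuŋt/.
The consonants /k/, /t/ cannot be parsed into a legal (C)(C)V(C) syllable (at most one coda consonant is licensed; onsets may contain at most 2 consonants).
Inserting the epenthetic vowel yields /k/ → /ku/, /t/ → /tu/.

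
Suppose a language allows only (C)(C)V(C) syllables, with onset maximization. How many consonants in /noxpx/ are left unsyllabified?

2

Syllabifying with onset maximization leaves /p/, /x/ stranded (at most one coda consonant is licensed; onsets may contain at most 2 consonants).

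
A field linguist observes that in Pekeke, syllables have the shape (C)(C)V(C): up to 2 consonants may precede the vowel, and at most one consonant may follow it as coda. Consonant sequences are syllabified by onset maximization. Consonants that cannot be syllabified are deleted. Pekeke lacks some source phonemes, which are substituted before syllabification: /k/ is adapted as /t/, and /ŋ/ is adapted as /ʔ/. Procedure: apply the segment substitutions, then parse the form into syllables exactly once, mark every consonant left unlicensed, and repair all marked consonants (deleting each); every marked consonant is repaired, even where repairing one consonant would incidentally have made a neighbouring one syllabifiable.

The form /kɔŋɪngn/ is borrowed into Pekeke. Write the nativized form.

Substitution: /k/ → /t/, /ŋ/ → /ʔ/, giving /tɔʔɪngn/.
The consonants /g/, /n/ cannot be parsed into a legal (C)(C)V(C) syllable (at most one coda consonant is licensed; onsets may contain at most 2 consonants).
Each unlicensed consonant is deleted: /g/, /n/.

tɔʔɪn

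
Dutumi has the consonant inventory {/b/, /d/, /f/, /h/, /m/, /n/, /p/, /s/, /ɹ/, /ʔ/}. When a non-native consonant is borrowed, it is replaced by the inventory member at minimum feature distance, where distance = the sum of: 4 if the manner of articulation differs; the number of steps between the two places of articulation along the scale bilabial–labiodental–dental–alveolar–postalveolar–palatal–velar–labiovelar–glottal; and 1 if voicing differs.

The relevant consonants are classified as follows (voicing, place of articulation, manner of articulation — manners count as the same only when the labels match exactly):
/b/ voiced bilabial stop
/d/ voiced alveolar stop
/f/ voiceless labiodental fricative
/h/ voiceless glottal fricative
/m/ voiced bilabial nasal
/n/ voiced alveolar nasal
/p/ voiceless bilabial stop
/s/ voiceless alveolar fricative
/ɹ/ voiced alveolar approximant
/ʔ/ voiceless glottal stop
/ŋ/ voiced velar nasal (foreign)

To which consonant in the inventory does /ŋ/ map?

n

/n/ is closest: same manner (nasal), place distance 3 (velar→alveolar), same voicing; total 3. Next closest is /m/ at distance 6.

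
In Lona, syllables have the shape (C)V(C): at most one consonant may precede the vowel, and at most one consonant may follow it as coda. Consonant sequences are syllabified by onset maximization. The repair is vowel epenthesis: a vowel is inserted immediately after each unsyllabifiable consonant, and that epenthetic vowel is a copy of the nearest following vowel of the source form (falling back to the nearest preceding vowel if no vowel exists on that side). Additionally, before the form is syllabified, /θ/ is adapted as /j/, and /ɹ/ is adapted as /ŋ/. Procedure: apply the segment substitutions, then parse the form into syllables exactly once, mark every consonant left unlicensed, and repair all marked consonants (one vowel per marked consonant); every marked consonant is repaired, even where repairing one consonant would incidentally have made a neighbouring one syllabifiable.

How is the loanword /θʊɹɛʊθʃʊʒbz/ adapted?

Substitution: /θ/ → /j/, /ɹ/ → /ŋ/, giving /jʊŋɛʊjʃʊʒbz/.
The consonants /b/, /z/ cannot be parsed into a legal (C)V(C) syllable (at most one coda consonant is licensed; onsets are limited to one consonant).
Each unlicensed consonant becomes the onset of a new syllable: /b/ → /bʊ/, /z/ → /zʊ/.

jʊŋɛʊjʃʊʒbʊzʊ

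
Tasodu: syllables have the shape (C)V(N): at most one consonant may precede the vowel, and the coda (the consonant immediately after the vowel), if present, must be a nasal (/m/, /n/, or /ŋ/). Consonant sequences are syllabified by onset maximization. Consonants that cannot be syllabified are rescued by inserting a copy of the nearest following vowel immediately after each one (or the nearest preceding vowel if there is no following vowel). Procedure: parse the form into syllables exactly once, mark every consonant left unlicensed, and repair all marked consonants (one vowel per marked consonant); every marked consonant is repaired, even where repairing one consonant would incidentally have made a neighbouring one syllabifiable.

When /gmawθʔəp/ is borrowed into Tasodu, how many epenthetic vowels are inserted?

4

The unsyllabifiable consonants are /g/, /w/, /θ/, /p/; each receives one epenthetic vowel.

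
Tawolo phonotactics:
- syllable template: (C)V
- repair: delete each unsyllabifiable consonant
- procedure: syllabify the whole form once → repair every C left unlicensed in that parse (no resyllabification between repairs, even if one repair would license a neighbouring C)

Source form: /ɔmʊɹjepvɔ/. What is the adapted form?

The consonants /ɹ/, /p/ cannot be parsed into a legal (C)V syllable (no codas are permitted; onsets are limited to one consonant).
Deleting the stranded consonants removes /ɹ/, /p/.

ɔmʊjevɔ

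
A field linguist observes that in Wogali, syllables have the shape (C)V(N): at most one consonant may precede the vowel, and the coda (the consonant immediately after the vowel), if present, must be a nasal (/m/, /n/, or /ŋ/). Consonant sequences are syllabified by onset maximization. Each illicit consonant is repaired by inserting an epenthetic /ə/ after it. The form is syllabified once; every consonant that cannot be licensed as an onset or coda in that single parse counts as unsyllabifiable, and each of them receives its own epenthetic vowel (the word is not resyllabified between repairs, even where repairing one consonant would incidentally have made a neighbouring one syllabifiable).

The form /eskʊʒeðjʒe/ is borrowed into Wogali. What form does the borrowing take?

esəkʊʒeðəjəʒe

The consonants /s/, /ð/, /j/ cannot be parsed into a legal (C)V(N) syllable (only a nasal (/m/, /n/, or /ŋ/) is licensed in coda position; onsets are limited to one consonant).
Each unlicensed consonant becomes the onset of a new syllable: /s/ → /sə/, /ð/ → /ðə/, /j/ → /jə/.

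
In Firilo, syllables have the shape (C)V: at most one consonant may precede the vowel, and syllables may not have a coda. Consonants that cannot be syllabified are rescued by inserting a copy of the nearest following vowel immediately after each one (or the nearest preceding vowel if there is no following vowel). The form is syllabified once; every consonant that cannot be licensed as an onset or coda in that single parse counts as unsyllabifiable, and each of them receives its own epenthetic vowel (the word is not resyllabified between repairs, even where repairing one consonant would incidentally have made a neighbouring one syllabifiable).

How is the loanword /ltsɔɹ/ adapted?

The consonants /l/, /t/, /ɹ/ cannot be parsed into a legal (C)V syllable (no codas are permitted; onsets are limited to one consonant).
Each unlicensed consonant becomes the onset of a new syllable: /l/ → /lɔ/, /t/ → /tɔ/, /ɹ/ → /ɹɔ/.

lɔtɔsɔɹɔ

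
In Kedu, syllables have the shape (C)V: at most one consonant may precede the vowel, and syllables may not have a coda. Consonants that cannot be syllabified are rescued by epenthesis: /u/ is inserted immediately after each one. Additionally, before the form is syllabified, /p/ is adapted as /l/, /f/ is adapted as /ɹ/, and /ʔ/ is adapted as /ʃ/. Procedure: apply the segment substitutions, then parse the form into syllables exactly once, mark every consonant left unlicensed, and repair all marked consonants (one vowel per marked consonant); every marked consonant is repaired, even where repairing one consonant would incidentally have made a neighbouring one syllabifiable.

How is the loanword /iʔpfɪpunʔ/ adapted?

iʃuluɹɪlunuʃu

Substitution: /ʔ/ → /ʃ/, /p/ → /l/, /f/ → /ɹ/, giving /iʃlɹɪlunʃ/.
Syllabifying with onset maximization leaves /ʃ/, /l/, /n/, /ʃ/ stranded (no codas are permitted; onsets are limited to one consonant).
Inserting the epenthetic vowel yields /ʃ/ → /ʃu/, /l/ → /lu/, /n/ → /nu/, /ʃ/ → /ʃu/.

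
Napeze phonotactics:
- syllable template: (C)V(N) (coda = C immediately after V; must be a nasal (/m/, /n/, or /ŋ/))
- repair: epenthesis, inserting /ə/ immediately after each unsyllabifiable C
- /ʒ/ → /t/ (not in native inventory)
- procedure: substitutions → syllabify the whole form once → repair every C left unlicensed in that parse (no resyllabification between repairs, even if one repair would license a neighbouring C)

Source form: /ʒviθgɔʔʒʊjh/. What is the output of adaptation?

təviθəgɔʔətʊjəhə

Substitution: /ʒ/ → /t/, giving /tviθgɔʔtʊjh/.
The consonants /t/, /θ/, /ʔ/, /j/, /h/ cannot be parsed into a legal (C)V(N) syllable (only a nasal (/m/, /n/, or /ŋ/) is licensed in coda position; onsets are limited to one consonant).
Inserting the epenthetic vowel yields /t/ → /tə/, /θ/ → /θə/, /ʔ/ → /ʔə/, /j/ → /jə/, /h/ → /hə/.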